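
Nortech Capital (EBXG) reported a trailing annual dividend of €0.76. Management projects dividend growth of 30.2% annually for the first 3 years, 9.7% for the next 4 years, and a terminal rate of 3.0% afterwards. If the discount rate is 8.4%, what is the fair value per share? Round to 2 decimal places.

Three-stage DDM. Project D₁…D_7; terminal Gordon value at t=7 with g = 0.03; discount at r = 0.084.
D_1 = 0.9895
D_2 = 1.2884
D_3 = 1.6774
D_4 = 1.8401
D_5 = 2.0186
D_6 = 2.2145
D_7 = 2.4293
TV_7 = 2.5021/(0.084−0.03) = 46.3358
P₀ = Σ Dₜ/(1+r)ᵗ + TV_7/(1+r)^7 = 35.0995

€35.10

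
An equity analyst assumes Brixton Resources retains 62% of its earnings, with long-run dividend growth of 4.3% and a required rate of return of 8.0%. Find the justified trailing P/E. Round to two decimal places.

10.71

Payout ratio b = 1 − 0.62 = 0.38.
Justified trailing P/E = b(1+g)/(r−g) = 0.38×(1+0.043)/(0.08−0.043) = 10.7119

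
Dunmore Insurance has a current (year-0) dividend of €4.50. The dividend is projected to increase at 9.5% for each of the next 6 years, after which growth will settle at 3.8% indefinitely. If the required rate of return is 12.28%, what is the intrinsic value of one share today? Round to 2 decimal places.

Two-stage DDM. Project D₁…D_6 at 0.095, terminal growth 0.038, discount at r = 0.1228.
D_1 = 4.9275
D_2 = 5.3956
D_3 = 5.9082
D_4 = 6.4695
D_5 = 7.0841
D_6 = 7.7571
Terminal value at t=6: TV = D_7/(r−g) = 8.0518/(0.1228−0.038) = 94.9508
P₀ = 4.9275/(1+0.1228)^1 + 5.3956/(1+0.1228)^2 + 5.9082/(1+0.1228)^3 + 6.4695/(1+0.1228)^4 + 7.0841/(1+0.1228)^5 + 7.7571/(1+0.1228)^6 + 94.9508/(1+0.1228)^6 = 72.1442

€72.14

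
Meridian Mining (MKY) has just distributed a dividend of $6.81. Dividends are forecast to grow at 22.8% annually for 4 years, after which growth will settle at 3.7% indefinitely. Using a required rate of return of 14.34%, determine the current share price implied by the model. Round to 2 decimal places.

Two-stage DDM. Project D₁…D_4 at 0.228, terminal growth 0.037, discount at r = 0.1434.
D_1 = 8.3627
D_2 = 10.2694
D_3 = 12.6108
D_4 = 15.4860
Terminal value at t=4: TV = D_5/(r−g) = 16.0590/(0.1434−0.037) = 150.9307
P₀ = 8.3627/(1+0.1434)^1 + 10.2694/(1+0.1434)^2 + 12.6108/(1+0.1434)^3 + 15.4860/(1+0.1434)^4 + 150.9307/(1+0.1434)^4 = 120.9704

$120.97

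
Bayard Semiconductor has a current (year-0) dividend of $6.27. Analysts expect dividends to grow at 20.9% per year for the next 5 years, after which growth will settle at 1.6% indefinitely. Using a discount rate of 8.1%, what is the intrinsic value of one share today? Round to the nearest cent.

$215.90

Two-stage DDM. Project D₁…D_5 at 0.209, terminal growth 0.016, discount at r = 0.081.
D_1 = 7.5804
D_2 = 9.1647
D_3 = 11.0802
D_4 = 13.3959
D_5 = 16.1957
Terminal value at t=5: TV = D_6/(r−g) = 16.4548/(0.081−0.016) = 253.1509
P₀ = 7.5804/(1+0.081)^1 + 9.1647/(1+0.081)^2 + 11.0802/(1+0.081)^3 + 13.3959/(1+0.081)^4 + 16.1957/(1+0.081)^5 + 253.1509/(1+0.081)^5 = 215.9030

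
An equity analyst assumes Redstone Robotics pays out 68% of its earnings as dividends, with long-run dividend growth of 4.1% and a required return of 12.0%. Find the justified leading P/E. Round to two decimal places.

8.61

Justified leading P/E = b/(r−g) = 0.68/(0.12−0.041) = 8.6076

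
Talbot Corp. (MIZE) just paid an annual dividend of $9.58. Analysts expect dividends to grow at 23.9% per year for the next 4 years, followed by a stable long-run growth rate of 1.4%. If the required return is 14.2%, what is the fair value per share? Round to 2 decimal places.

$152.33

Two-stage DDM. Project D₁…D_4 at 0.239, terminal growth 0.014, discount at r = 0.142.
D_1 = 11.8696
D_2 = 14.7065
D_3 = 18.2213
D_4 = 22.5762
Terminal value at t=4: TV = D_5/(r−g) = 22.8923/(0.142−0.014) = 178.8458
P₀ = 11.8696/(1+0.142)^1 + 14.7065/(1+0.142)^2 + 18.2213/(1+0.142)^3 + 22.5762/(1+0.142)^4 + 178.8458/(1+0.142)^4 = 152.3294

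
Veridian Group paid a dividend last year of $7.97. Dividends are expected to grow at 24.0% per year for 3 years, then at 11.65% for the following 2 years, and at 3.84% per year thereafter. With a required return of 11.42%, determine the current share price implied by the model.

$202.89

Three-stage DDM. Project D₁…D_5; terminal Gordon value at t=5 with g = 0.0384; discount at r = 0.1142.
D_1 = 9.8828
D_2 = 12.2547
D_3 = 15.1958
D_4 = 16.9661
D_5 = 18.9427
TV_5 = 19.6701/(0.1142−0.0384) = 259.4994
P₀ = Σ Dₜ/(1+r)ᵗ + TV_5/(1+r)^5 = 202.8863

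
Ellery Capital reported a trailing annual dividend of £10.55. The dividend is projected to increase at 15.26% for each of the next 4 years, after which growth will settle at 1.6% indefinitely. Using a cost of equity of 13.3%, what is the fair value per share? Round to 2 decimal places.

Two-stage DDM. Project D₁…D_4 at 0.1526, terminal growth 0.016, discount at r = 0.133.
D_1 = 12.1599
D_2 = 14.0155
D_3 = 16.1543
D_4 = 18.6195
Terminal value at t=4: TV = D_5/(r−g) = 18.9174/(0.133−0.016) = 161.6869
P₀ = 12.1599/(1+0.133)^1 + 14.0155/(1+0.133)^2 + 16.1543/(1+0.133)^3 + 18.6195/(1+0.133)^4 + 161.6869/(1+0.133)^4 = 142.1764

£142.18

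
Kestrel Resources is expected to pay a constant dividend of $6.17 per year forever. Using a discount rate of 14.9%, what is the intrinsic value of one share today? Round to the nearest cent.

$41.41

Zero-growth DDM (perpetuity): P₀ = D/r = 6.17 / 0.149 = 41.4094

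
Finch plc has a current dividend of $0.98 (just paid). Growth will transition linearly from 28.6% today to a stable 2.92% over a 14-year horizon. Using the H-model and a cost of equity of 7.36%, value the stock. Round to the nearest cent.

H-model: P₀ = D₀[(1+g_L) + H(g_S−g_L)]/(r−g_L), with H = 14/2 = 7.
P₀ = 0.98 × [(1+0.0292) + 7×(0.286−0.0292)] / (0.0736−0.0292)
   = 0.98 × 2.8268 / 0.0444 = 62.3933

$62.39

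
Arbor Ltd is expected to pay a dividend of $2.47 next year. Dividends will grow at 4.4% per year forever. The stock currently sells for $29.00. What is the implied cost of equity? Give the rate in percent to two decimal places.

12.92%

Rearranging the constant-growth DDM: r = D₁/P₀ + g.
r = 2.4700 / 29.00 + 0.044 = 0.08517 + 0.044 = 0.12917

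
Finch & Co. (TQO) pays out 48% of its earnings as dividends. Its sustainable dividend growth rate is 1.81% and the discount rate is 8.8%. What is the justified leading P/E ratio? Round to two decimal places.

Justified leading P/E = b/(r−g) = 0.48/(0.088−0.0181) = 6.8670

6.87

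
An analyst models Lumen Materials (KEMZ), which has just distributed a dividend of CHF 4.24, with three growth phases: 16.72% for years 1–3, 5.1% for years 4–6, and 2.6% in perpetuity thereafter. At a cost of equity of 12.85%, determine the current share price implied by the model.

CHF 63.77

Three-stage DDM. Project D₁…D_6; terminal Gordon value at t=6 with g = 0.026; discount at r = 0.1285.
D_1 = 4.9489
D_2 = 5.7764
D_3 = 6.7422
D_4 = 7.0861
D_5 = 7.4474
D_6 = 7.8273
TV_6 = 8.0308/(0.1285−0.026) = 78.3490
P₀ = Σ Dₜ/(1+r)ᵗ + TV_6/(1+r)^6 = 63.7741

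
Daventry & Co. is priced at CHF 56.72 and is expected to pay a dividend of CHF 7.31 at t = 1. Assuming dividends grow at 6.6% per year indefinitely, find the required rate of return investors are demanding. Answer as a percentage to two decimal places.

19.49%

Rearranging the constant-growth DDM: r = D₁/P₀ + g.
r = 7.3100 / 56.72 + 0.066 = 0.12888 + 0.066 = 0.19488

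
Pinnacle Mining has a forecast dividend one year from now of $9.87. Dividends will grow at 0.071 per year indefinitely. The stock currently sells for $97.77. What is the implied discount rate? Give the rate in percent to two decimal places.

Rearranging the constant-growth DDM: r = D₁/P₀ + g.
r = 9.8700 / 97.77 + 0.071 = 0.10095 + 0.071 = 0.17195

17.20%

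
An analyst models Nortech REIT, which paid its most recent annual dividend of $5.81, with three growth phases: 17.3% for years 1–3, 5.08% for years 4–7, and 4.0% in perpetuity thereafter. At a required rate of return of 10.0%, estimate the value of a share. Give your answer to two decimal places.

Three-stage DDM. Project D₁…D_7; terminal Gordon value at t=7 with g = 0.04; discount at r = 0.1.
D_1 = 6.8151
D_2 = 7.9941
D_3 = 9.3771
D_4 = 9.8535
D_5 = 10.3541
D_6 = 10.8800
D_7 = 11.4327
TV_7 = 11.8901/(0.1−0.04) = 198.1675
P₀ = Σ Dₜ/(1+r)ᵗ + TV_7/(1+r)^7 = 146.7062

$146.71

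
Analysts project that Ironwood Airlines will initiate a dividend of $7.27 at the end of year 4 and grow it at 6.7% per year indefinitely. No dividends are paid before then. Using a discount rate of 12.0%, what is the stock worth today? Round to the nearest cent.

$97.63

Deferred-dividend DDM. At t=3 the remaining stream is a growing perpetuity with first payment D_4 = 7.27.
V_3 = D_4/(r−g) = 7.27/(0.12−0.067) = 137.1698
P₀ = V_3/(1+r)^3 = 137.1698/(1+0.12)^3 = 97.6348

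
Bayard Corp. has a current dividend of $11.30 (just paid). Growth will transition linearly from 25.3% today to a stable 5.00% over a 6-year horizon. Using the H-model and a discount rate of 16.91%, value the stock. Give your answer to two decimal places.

$157.40

H-model: P₀ = D₀[(1+g_L) + H(g_S−g_L)]/(r−g_L), with H = 6/2 = 3.
P₀ = 11.30 × [(1+0.05) + 3×(0.253−0.05)] / (0.1691−0.05)
   = 11.30 × 1.6590 / 0.1191 = 157.4030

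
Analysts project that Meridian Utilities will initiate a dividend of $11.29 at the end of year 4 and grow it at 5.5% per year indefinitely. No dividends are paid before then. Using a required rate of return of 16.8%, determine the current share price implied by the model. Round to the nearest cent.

Deferred-dividend DDM. At t=3 the remaining stream is a growing perpetuity with first payment D_4 = 11.29.
V_3 = D_4/(r−g) = 11.29/(0.168−0.055) = 99.9115
P₀ = V_3/(1+r)^3 = 99.9115/(1+0.168)^3 = 62.7028

$62.70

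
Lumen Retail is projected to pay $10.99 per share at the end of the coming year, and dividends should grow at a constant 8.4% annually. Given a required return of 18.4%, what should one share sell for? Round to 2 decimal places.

Gordon growth model: P₀ = D₁/(r − g), with D₁ = 10.99 given directly.
P₀ = 10.9900 / (0.184 − 0.084) = 10.9900 / 0.1 = 109.9000

$109.90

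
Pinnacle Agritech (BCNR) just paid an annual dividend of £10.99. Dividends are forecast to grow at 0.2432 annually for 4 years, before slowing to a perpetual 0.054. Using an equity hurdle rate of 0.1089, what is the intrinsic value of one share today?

Two-stage DDM. Project D₁…D_4 at 0.2432, terminal growth 0.054, discount at r = 0.1089.
D_1 = 13.6628
D_2 = 16.9856
D_3 = 21.1164
D_4 = 26.2520
Terminal value at t=4: TV = D_5/(r−g) = 27.6696/(0.1089−0.054) = 503.9993
P₀ = 13.6628/(1+0.1089)^1 + 16.9856/(1+0.1089)^2 + 21.1164/(1+0.1089)^3 + 26.2520/(1+0.1089)^4 + 503.9993/(1+0.1089)^4 = 392.3014

£392.30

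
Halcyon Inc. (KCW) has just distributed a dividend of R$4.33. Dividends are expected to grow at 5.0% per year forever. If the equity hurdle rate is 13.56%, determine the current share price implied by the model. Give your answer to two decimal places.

R$53.11

Gordon growth model: P₀ = D₁/(r − g). D₁ = 4.33 × (1 + 0.05) = 4.5465.
P₀ = 4.5465 / (0.1356 − 0.05) = 4.5465 / 0.0856 = 53.1133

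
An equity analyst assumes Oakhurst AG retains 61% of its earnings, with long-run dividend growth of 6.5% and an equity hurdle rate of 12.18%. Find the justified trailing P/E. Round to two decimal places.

7.31

Payout ratio b = 1 − 0.61 = 0.39.
Justified trailing P/E = b(1+g)/(r−g) = 0.39×(1+0.065)/(0.1218−0.065) = 7.3125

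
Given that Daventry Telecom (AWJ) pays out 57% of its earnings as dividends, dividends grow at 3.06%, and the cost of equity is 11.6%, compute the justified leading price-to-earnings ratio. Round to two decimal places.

6.67

Justified leading P/E = b/(r−g) = 0.57/(0.116−0.0306) = 6.6745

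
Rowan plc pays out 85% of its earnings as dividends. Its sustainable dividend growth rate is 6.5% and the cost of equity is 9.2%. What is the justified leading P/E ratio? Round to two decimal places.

31.48

Justified leading P/E = b/(r−g) = 0.85/(0.092−0.065) = 31.4815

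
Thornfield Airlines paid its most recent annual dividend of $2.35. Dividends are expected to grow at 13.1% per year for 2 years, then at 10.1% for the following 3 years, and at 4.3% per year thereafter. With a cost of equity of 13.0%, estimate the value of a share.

Three-stage DDM. Project D₁…D_5; terminal Gordon value at t=5 with g = 0.043; discount at r = 0.13.
D_1 = 2.6579
D_2 = 3.0060
D_3 = 3.3096
D_4 = 3.6439
D_5 = 4.0119
TV_5 = 4.1845/(0.13−0.043) = 48.0972
P₀ = Σ Dₜ/(1+r)ᵗ + TV_5/(1+r)^5 = 37.5176

$37.52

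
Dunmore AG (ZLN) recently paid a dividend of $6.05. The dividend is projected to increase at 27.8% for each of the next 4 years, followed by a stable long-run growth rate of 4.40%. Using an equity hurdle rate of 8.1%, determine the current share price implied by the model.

$370.91

Two-stage DDM. Project D₁…D_4 at 0.278, terminal growth 0.044, discount at r = 0.081.
D_1 = 7.7319
D_2 = 9.8814
D_3 = 12.6284
D_4 = 16.1391
Terminal value at t=4: TV = D_5/(r−g) = 16.8492/(0.081−0.044) = 455.3838
P₀ = 7.7319/(1+0.081)^1 + 9.8814/(1+0.081)^2 + 12.6284/(1+0.081)^3 + 16.1391/(1+0.081)^4 + 455.3838/(1+0.081)^4 = 370.9083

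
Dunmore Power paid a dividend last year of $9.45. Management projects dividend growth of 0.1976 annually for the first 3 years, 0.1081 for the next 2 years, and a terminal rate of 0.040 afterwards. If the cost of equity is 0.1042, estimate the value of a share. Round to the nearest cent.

Three-stage DDM. Project D₁…D_5; terminal Gordon value at t=5 with g = 0.04; discount at r = 0.1042.
D_1 = 11.3173
D_2 = 13.5536
D_3 = 16.2318
D_4 = 17.9865
D_5 = 19.9308
TV_5 = 20.7280/(0.1042−0.04) = 322.8668
P₀ = Σ Dₜ/(1+r)ᵗ + TV_5/(1+r)^5 = 254.3543

$254.35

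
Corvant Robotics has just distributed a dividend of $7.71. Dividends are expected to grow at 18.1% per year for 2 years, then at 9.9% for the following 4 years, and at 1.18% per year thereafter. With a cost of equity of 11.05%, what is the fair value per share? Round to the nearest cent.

Three-stage DDM. Project D₁…D_6; terminal Gordon value at t=6 with g = 0.0118; discount at r = 0.1105.
D_1 = 9.1055
D_2 = 10.7536
D_3 = 11.8182
D_4 = 12.9882
D_5 = 14.2741
D_6 = 15.6872
TV_6 = 15.8723/(0.1105−0.0118) = 160.8135
P₀ = Σ Dₜ/(1+r)ᵗ + TV_6/(1+r)^6 = 136.6513

$136.65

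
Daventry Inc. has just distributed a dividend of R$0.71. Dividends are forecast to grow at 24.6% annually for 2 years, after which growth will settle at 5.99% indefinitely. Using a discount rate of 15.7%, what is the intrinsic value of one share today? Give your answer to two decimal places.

Two-stage DDM. Project D₁…D_2 at 0.246, terminal growth 0.0599, discount at r = 0.157.
D_1 = 0.8847
D_2 = 1.1023
Terminal value at t=2: TV = D_3/(r−g) = 1.1683/(0.157−0.0599) = 12.0321
P₀ = 0.8847/(1+0.157)^1 + 1.1023/(1+0.157)^2 + 12.0321/(1+0.157)^2 = 10.5763

R$10.58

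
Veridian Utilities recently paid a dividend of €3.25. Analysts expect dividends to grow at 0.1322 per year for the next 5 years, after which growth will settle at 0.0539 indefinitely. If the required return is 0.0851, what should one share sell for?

€154.26

Two-stage DDM. Project D₁…D_5 at 0.1322, terminal growth 0.0539, discount at r = 0.0851.
D_1 = 3.6797
D_2 = 4.1661
D_3 = 4.7169
D_4 = 5.3404
D_5 = 6.0464
Terminal value at t=5: TV = D_6/(r−g) = 6.3723/(0.0851−0.0539) = 204.2415
P₀ = 3.6797/(1+0.0851)^1 + 4.1661/(1+0.0851)^2 + 4.7169/(1+0.0851)^3 + 5.3404/(1+0.0851)^4 + 6.0464/(1+0.0851)^5 + 204.2415/(1+0.0851)^5 = 154.2598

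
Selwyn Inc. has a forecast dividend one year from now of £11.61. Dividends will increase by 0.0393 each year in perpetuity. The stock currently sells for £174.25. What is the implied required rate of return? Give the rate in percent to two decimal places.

Rearranging the constant-growth DDM: r = D₁/P₀ + g.
r = 11.6100 / 174.25 + 0.0393 = 0.06663 + 0.0393 = 0.10593

10.59%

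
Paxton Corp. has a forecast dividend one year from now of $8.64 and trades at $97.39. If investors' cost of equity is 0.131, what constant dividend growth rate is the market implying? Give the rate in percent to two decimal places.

From P₀ = D₁/(r − g), the implied growth is g = r − D₁/P₀.
g = 0.131 − 8.64/97.39 = 0.131 − 0.08872 = 0.04228

4.23%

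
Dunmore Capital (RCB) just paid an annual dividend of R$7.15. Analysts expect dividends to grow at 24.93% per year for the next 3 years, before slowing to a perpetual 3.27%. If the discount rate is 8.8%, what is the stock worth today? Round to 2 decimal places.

Two-stage DDM. Project D₁…D_3 at 0.2493, terminal growth 0.0327, discount at r = 0.088.
D_1 = 8.9325
D_2 = 11.1594
D_3 = 13.9414
Terminal value at t=3: TV = D_4/(r−g) = 14.3973/(0.088−0.0327) = 260.3486
P₀ = 8.9325/(1+0.088)^1 + 11.1594/(1+0.088)^2 + 13.9414/(1+0.088)^3 + 260.3486/(1+0.088)^3 = 230.6096

R$230.61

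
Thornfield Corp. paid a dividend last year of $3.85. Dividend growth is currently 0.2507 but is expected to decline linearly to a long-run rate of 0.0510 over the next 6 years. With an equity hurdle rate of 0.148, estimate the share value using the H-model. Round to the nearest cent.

$65.49

H-model: P₀ = D₀[(1+g_L) + H(g_S−g_L)]/(r−g_L), with H = 6/2 = 3.
P₀ = 3.85 × [(1+0.051) + 3×(0.2507−0.051)] / (0.148−0.051)
   = 3.85 × 1.6501 / 0.097 = 65.4937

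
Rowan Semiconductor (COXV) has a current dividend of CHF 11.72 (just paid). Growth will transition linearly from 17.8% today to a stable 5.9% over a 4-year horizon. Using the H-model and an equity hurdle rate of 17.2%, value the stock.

CHF 134.52

H-model: P₀ = D₀[(1+g_L) + H(g_S−g_L)]/(r−g_L), with H = 4/2 = 2.
P₀ = 11.72 × [(1+0.059) + 2×(0.178−0.059)] / (0.172−0.059)
   = 11.72 × 1.2970 / 0.113 = 134.5207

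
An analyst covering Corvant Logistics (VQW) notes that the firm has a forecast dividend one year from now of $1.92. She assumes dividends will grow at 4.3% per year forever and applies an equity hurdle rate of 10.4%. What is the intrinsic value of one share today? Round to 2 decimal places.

Gordon growth model: P₀ = D₁/(r − g), with D₁ = 1.92 given directly.
P₀ = 1.9200 / (0.104 − 0.043) = 1.9200 / 0.061 = 31.4754

$31.48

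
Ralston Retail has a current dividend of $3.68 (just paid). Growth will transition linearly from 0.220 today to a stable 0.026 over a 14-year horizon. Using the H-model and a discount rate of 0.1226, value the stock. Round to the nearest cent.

$90.82

H-model: P₀ = D₀[(1+g_L) + H(g_S−g_L)]/(r−g_L), with H = 14/2 = 7.
P₀ = 3.68 × [(1+0.026) + 7×(0.22−0.026)] / (0.1226−0.026)
   = 3.68 × 2.3840 / 0.0966 = 90.8190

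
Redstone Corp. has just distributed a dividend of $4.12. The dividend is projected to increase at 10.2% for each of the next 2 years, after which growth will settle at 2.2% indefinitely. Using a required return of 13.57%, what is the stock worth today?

$42.74

Two-stage DDM. Project D₁…D_2 at 0.102, terminal growth 0.022, discount at r = 0.1357.
D_1 = 4.5402
D_2 = 5.0033
Terminal value at t=2: TV = D_3/(r−g) = 5.1134/(0.1357−0.022) = 44.9729
P₀ = 4.5402/(1+0.1357)^1 + 5.0033/(1+0.1357)^2 + 44.9729/(1+0.1357)^2 = 42.7446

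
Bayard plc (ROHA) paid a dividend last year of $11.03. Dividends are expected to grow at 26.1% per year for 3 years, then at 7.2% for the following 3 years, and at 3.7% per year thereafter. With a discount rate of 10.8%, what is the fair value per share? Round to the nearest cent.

Three-stage DDM. Project D₁…D_6; terminal Gordon value at t=6 with g = 0.037; discount at r = 0.108.
D_1 = 13.9088
D_2 = 17.5390
D_3 = 22.1167
D_4 = 23.7091
D_5 = 25.4162
D_6 = 27.2461
TV_6 = 28.2543/(0.108−0.037) = 397.9473
P₀ = Σ Dₜ/(1+r)ᵗ + TV_6/(1+r)^6 = 303.8487

$303.85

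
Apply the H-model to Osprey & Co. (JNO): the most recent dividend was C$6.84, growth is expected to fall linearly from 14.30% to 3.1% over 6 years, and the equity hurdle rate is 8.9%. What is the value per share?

C$161.21

H-model: P₀ = D₀[(1+g_L) + H(g_S−g_L)]/(r−g_L), with H = 6/2 = 3.
P₀ = 6.84 × [(1+0.031) + 3×(0.143−0.031)] / (0.089−0.031)
   = 6.84 × 1.3670 / 0.058 = 161.2117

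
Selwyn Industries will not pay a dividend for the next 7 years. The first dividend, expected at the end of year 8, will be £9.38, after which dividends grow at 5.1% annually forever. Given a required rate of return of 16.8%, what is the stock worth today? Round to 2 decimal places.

Deferred-dividend DDM. At t=7 the remaining stream is a growing perpetuity with first payment D_8 = 9.38.
V_7 = D_8/(r−g) = 9.38/(0.168−0.051) = 80.1709
P₀ = V_7/(1+r)^7 = 80.1709/(1+0.168)^7 = 27.0344

£27.03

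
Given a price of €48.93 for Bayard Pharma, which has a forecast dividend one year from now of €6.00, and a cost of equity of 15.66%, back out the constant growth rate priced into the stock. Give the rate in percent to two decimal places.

3.40%

From P₀ = D₁/(r − g), the implied growth is g = r − D₁/P₀.
g = 0.1566 − 6.00/48.93 = 0.1566 − 0.12262 = 0.03398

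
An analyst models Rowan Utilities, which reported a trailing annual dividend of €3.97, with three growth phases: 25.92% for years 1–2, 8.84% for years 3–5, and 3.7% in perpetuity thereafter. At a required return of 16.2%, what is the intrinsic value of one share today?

€53.03

Three-stage DDM. Project D₁…D_5; terminal Gordon value at t=5 with g = 0.037; discount at r = 0.162.
D_1 = 4.9990
D_2 = 6.2948
D_3 = 6.8512
D_4 = 7.4569
D_5 = 8.1161
TV_5 = 8.4164/(0.162−0.037) = 67.3309
P₀ = Σ Dₜ/(1+r)ᵗ + TV_5/(1+r)^5 = 53.0340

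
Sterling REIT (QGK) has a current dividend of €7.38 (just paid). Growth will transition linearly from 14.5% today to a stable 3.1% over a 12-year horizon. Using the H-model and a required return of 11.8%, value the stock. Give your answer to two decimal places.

€145.48

H-model: P₀ = D₀[(1+g_L) + H(g_S−g_L)]/(r−g_L), with H = 12/2 = 6.
P₀ = 7.38 × [(1+0.031) + 6×(0.145−0.031)] / (0.118−0.031)
   = 7.38 × 1.7150 / 0.087 = 145.4793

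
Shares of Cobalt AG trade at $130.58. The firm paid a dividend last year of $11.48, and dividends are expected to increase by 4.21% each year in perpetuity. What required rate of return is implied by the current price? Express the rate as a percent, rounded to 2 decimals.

13.37%

Rearranging the constant-growth DDM: r = D₁/P₀ + g.
D₁ = 11.48 × (1 + 0.0421) = 11.9633.
r = 11.9633 / 130.58 + 0.0421 = 0.09162 + 0.0421 = 0.13372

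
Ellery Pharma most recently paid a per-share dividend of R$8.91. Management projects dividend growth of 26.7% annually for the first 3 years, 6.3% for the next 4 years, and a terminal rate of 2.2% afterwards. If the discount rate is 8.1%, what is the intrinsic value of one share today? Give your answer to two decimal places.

R$324.42

Three-stage DDM. Project D₁…D_7; terminal Gordon value at t=7 with g = 0.022; discount at r = 0.081.
D_1 = 11.2890
D_2 = 14.3031
D_3 = 18.1221
D_4 = 19.2637
D_5 = 20.4774
D_6 = 21.7674
D_7 = 23.1388
TV_7 = 23.6478/(0.081−0.022) = 400.8109
P₀ = Σ Dₜ/(1+r)ᵗ + TV_7/(1+r)^7 = 324.4227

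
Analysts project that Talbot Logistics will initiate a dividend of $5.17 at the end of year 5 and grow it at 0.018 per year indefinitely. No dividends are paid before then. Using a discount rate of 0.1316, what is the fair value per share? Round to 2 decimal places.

Deferred-dividend DDM. At t=4 the remaining stream is a growing perpetuity with first payment D_5 = 5.17.
V_4 = D_5/(r−g) = 5.17/(0.1316−0.018) = 45.5106
P₀ = V_4/(1+r)^4 = 45.5106/(1+0.1316)^4 = 27.7550

$27.75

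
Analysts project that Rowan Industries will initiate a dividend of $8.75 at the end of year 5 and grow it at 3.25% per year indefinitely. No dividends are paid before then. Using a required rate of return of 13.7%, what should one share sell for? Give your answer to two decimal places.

$50.10

Deferred-dividend DDM. At t=4 the remaining stream is a growing perpetuity with first payment D_5 = 8.75.
V_4 = D_5/(r−g) = 8.75/(0.137−0.0325) = 83.7321
P₀ = V_4/(1+r)^4 = 83.7321/(1+0.137)^4 = 50.1014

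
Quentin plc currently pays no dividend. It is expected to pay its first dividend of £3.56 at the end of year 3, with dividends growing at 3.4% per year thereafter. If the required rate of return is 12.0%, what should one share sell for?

£33.00

Deferred-dividend DDM. At t=2 the remaining stream is a growing perpetuity with first payment D_3 = 3.56.
V_2 = D_3/(r−g) = 3.56/(0.12−0.034) = 41.3953
P₀ = V_2/(1+r)^2 = 41.3953/(1+0.12)^2 = 33.0001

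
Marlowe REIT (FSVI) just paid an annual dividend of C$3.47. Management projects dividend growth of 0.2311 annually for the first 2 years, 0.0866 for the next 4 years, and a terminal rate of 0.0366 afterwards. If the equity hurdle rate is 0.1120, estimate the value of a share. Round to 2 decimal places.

Three-stage DDM. Project D₁…D_6; terminal Gordon value at t=6 with g = 0.0366; discount at r = 0.112.
D_1 = 4.2719
D_2 = 5.2592
D_3 = 5.7146
D_4 = 6.2095
D_5 = 6.7472
D_6 = 7.3315
TV_6 = 7.5999/(0.112−0.0366) = 100.7940
P₀ = Σ Dₜ/(1+r)ᵗ + TV_6/(1+r)^6 = 77.4673

C$77.47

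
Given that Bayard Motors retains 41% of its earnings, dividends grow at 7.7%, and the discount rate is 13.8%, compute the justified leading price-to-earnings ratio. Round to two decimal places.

Payout ratio b = 1 − 0.41 = 0.59.
Justified leading P/E = b/(r−g) = 0.59/(0.138−0.077) = 9.6721

9.67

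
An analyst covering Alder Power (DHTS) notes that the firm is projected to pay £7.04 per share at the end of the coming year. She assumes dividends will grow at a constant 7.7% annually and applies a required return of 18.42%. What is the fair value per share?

£65.67

Gordon growth model: P₀ = D₁/(r − g), with D₁ = 7.04 given directly.
P₀ = 7.0400 / (0.1842 − 0.077) = 7.0400 / 0.1072 = 65.6716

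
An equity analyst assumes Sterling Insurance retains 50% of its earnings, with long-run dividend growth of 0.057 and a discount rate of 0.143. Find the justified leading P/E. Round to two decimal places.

Payout ratio b = 1 − 0.50 = 0.50.
Justified leading P/E = b/(r−g) = 0.50/(0.143−0.057) = 5.8140

5.81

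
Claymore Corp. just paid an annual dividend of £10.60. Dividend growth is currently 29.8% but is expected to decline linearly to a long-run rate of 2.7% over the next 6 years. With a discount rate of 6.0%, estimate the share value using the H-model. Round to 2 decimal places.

£591.03

H-model: P₀ = D₀[(1+g_L) + H(g_S−g_L)]/(r−g_L), with H = 6/2 = 3.
P₀ = 10.60 × [(1+0.027) + 3×(0.298−0.027)] / (0.06−0.027)
   = 10.60 × 1.8400 / 0.033 = 591.0303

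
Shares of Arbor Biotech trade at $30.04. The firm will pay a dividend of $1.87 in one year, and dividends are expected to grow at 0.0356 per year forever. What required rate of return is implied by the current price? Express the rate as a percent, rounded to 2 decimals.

9.79%

Rearranging the constant-growth DDM: r = D₁/P₀ + g.
r = 1.8700 / 30.04 + 0.0356 = 0.06225 + 0.0356 = 0.09785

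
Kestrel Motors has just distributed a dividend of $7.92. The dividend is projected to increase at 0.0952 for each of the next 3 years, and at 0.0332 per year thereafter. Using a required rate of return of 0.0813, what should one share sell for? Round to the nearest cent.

$201.15

Two-stage DDM. Project D₁…D_3 at 0.0952, terminal growth 0.0332, discount at r = 0.0813.
D_1 = 8.6740
D_2 = 9.4997
D_3 = 10.4041
Terminal value at t=3: TV = D_4/(r−g) = 10.7495/(0.0813−0.0332) = 223.4832
P₀ = 8.6740/(1+0.0813)^1 + 9.4997/(1+0.0813)^2 + 10.4041/(1+0.0813)^3 + 223.4832/(1+0.0813)^3 = 201.1452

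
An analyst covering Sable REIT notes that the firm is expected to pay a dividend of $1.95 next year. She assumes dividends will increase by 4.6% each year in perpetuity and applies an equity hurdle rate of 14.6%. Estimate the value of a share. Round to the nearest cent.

$19.50

Gordon growth model: P₀ = D₁/(r − g), with D₁ = 1.95 given directly.
P₀ = 1.9500 / (0.146 − 0.046) = 1.9500 / 0.1 = 19.5000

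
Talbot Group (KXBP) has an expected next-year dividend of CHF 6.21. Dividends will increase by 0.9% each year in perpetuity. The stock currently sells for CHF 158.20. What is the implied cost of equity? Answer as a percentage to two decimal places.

4.83%

Rearranging the constant-growth DDM: r = D₁/P₀ + g.
r = 6.2100 / 158.20 + 0.009 = 0.03925 + 0.009 = 0.04825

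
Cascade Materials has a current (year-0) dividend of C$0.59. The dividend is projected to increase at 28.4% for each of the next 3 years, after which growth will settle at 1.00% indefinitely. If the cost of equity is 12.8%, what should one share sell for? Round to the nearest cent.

Two-stage DDM. Project D₁…D_3 at 0.284, terminal growth 0.01, discount at r = 0.128.
D_1 = 0.7576
D_2 = 0.9727
D_3 = 1.2490
Terminal value at t=3: TV = D_4/(r−g) = 1.2614/(0.128−0.01) = 10.6902
P₀ = 0.7576/(1+0.128)^1 + 0.9727/(1+0.128)^2 + 1.2490/(1+0.128)^3 + 10.6902/(1+0.128)^3 = 9.7546

C$9.75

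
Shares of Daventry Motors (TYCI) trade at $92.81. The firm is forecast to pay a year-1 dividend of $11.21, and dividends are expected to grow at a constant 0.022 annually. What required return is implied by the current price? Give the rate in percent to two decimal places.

Rearranging the constant-growth DDM: r = D₁/P₀ + g.
r = 11.2100 / 92.81 + 0.022 = 0.12078 + 0.022 = 0.14278

14.28%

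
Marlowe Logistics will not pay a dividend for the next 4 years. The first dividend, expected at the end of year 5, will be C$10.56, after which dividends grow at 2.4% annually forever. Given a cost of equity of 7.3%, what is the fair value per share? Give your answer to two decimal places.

Deferred-dividend DDM. At t=4 the remaining stream is a growing perpetuity with first payment D_5 = 10.56.
V_4 = D_5/(r−g) = 10.56/(0.073−0.024) = 215.5102
P₀ = V_4/(1+r)^4 = 215.5102/(1+0.073)^4 = 162.5807

C$162.58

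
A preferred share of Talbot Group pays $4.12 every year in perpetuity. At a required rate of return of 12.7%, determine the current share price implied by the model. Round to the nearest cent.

Zero-growth DDM (perpetuity): P₀ = D/r = 4.12 / 0.127 = 32.4409

$32.44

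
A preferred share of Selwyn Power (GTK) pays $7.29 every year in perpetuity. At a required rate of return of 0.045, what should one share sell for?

$162.00

Zero-growth DDM (perpetuity): P₀ = D/r = 7.29 / 0.045 = 162.0000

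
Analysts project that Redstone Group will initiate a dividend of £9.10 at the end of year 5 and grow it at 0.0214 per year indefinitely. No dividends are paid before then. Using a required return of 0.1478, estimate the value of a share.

£41.48

Deferred-dividend DDM. At t=4 the remaining stream is a growing perpetuity with first payment D_5 = 9.10.
V_4 = D_5/(r−g) = 9.10/(0.1478−0.0214) = 71.9937
P₀ = V_4/(1+r)^4 = 71.9937/(1+0.1478)^4 = 41.4791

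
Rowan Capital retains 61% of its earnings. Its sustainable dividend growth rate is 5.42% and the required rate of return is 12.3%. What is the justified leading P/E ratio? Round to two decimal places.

Payout ratio b = 1 − 0.61 = 0.39.
Justified leading P/E = b/(r−g) = 0.39/(0.123−0.0542) = 5.6686

5.67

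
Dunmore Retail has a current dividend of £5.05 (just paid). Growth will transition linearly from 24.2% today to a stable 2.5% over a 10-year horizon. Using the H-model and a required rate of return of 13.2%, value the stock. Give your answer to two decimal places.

H-model: P₀ = D₀[(1+g_L) + H(g_S−g_L)]/(r−g_L), with H = 10/2 = 5.
P₀ = 5.05 × [(1+0.025) + 5×(0.242−0.025)] / (0.132−0.025)
   = 5.05 × 2.1100 / 0.107 = 99.5841

£99.58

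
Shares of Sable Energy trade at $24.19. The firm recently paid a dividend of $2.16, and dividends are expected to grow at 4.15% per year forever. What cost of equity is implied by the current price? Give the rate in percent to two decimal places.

Rearranging the constant-growth DDM: r = D₁/P₀ + g.
D₁ = 2.16 × (1 + 0.0415) = 2.2496.
r = 2.2496 / 24.19 + 0.0415 = 0.09300 + 0.0415 = 0.13450

13.45%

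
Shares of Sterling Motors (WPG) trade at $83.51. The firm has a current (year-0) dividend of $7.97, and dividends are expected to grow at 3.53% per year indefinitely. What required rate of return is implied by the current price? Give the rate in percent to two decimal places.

Rearranging the constant-growth DDM: r = D₁/P₀ + g.
D₁ = 7.97 × (1 + 0.0353) = 8.2513.
r = 8.2513 / 83.51 + 0.0353 = 0.09881 + 0.0353 = 0.13411

13.41%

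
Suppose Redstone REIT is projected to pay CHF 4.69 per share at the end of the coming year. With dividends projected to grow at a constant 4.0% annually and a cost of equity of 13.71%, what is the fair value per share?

CHF 48.30

Gordon growth model: P₀ = D₁/(r − g), with D₁ = 4.69 given directly.
P₀ = 4.6900 / (0.1371 − 0.04) = 4.6900 / 0.0971 = 48.3007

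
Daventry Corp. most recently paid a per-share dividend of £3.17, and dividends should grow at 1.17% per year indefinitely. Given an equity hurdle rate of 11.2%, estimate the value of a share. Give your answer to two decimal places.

£31.97

Gordon growth model: P₀ = D₁/(r − g). D₁ = 3.17 × (1 + 0.0117) = 3.2071.
P₀ = 3.2071 / (0.112 − 0.0117) = 3.2071 / 0.1003 = 31.9750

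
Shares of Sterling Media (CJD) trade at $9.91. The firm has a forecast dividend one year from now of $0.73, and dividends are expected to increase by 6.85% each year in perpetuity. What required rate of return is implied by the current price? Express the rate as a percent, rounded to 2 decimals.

Rearranging the constant-growth DDM: r = D₁/P₀ + g.
r = 0.7300 / 9.91 + 0.0685 = 0.07366 + 0.0685 = 0.14216

14.22%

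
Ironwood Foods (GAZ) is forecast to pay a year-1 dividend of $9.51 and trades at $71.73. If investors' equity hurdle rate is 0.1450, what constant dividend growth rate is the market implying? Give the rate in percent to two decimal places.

From P₀ = D₁/(r − g), the implied growth is g = r − D₁/P₀.
g = 0.145 − 9.51/71.73 = 0.145 − 0.13258 = 0.01242

1.24%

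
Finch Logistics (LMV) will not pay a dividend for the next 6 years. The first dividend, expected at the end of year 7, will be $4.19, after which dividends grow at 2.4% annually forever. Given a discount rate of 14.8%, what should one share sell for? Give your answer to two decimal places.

$14.76

Deferred-dividend DDM. At t=6 the remaining stream is a growing perpetuity with first payment D_7 = 4.19.
V_6 = D_7/(r−g) = 4.19/(0.148−0.024) = 33.7903
P₀ = V_6/(1+r)^6 = 33.7903/(1+0.148)^6 = 14.7619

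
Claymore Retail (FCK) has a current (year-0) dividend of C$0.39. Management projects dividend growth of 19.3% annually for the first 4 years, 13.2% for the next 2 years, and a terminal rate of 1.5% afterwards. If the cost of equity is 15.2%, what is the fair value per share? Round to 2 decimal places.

Three-stage DDM. Project D₁…D_6; terminal Gordon value at t=6 with g = 0.015; discount at r = 0.152.
D_1 = 0.4653
D_2 = 0.5551
D_3 = 0.6622
D_4 = 0.7900
D_5 = 0.8943
D_6 = 1.0123
TV_6 = 1.0275/(0.152−0.015) = 7.5001
P₀ = Σ Dₜ/(1+r)ᵗ + TV_6/(1+r)^6 = 5.7866

C$5.79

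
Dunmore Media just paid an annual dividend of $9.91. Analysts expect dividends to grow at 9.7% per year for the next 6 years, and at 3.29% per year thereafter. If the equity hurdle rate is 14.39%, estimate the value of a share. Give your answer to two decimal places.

$123.22

Two-stage DDM. Project D₁…D_6 at 0.097, terminal growth 0.0329, discount at r = 0.1439.
D_1 = 10.8713
D_2 = 11.9258
D_3 = 13.0826
D_4 = 14.3516
D_5 = 15.7437
D_6 = 17.2708
Terminal value at t=6: TV = D_7/(r−g) = 17.8390/(0.1439−0.0329) = 160.7122
P₀ = 10.8713/(1+0.1439)^1 + 11.9258/(1+0.1439)^2 + 13.0826/(1+0.1439)^3 + 14.3516/(1+0.1439)^4 + 15.7437/(1+0.1439)^5 + 17.2708/(1+0.1439)^6 + 160.7122/(1+0.1439)^6 = 123.2204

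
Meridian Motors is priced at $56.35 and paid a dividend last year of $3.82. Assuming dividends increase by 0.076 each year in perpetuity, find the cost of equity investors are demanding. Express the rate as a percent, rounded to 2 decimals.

Rearranging the constant-growth DDM: r = D₁/P₀ + g.
D₁ = 3.82 × (1 + 0.076) = 4.1103.
r = 4.1103 / 56.35 + 0.076 = 0.07294 + 0.076 = 0.14894

14.89%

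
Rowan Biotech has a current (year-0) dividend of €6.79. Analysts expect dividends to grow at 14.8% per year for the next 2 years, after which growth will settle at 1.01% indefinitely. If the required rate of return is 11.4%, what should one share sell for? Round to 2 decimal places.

€84.31

Two-stage DDM. Project D₁…D_2 at 0.148, terminal growth 0.0101, discount at r = 0.114.
D_1 = 7.7949
D_2 = 8.9486
Terminal value at t=2: TV = D_3/(r−g) = 9.0389/(0.114−0.0101) = 86.9966
P₀ = 7.7949/(1+0.114)^1 + 8.9486/(1+0.114)^2 + 86.9966/(1+0.114)^2 = 84.3103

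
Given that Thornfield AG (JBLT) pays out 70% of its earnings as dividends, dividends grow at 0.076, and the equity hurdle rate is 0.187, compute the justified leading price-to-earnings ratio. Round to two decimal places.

Justified leading P/E = b/(r−g) = 0.70/(0.187−0.076) = 6.3063

6.31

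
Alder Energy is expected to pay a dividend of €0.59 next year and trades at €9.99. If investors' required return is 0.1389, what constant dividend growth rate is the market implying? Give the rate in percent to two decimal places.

From P₀ = D₁/(r − g), the implied growth is g = r − D₁/P₀.
g = 0.1389 − 0.59/9.99 = 0.1389 − 0.05906 = 0.07984

7.98%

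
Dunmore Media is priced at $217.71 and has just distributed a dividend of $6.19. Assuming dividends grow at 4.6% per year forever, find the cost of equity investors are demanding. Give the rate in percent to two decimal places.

7.57%

Rearranging the constant-growth DDM: r = D₁/P₀ + g.
D₁ = 6.19 × (1 + 0.046) = 6.4747.
r = 6.4747 / 217.71 + 0.046 = 0.02974 + 0.046 = 0.07574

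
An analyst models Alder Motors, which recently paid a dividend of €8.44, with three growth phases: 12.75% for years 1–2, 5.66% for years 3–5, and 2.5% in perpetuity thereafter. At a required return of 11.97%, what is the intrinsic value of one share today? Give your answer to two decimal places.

Three-stage DDM. Project D₁…D_5; terminal Gordon value at t=5 with g = 0.025; discount at r = 0.1197.
D_1 = 9.5161
D_2 = 10.7294
D_3 = 11.3367
D_4 = 11.9783
D_5 = 12.6563
TV_5 = 12.9727/(0.1197−0.025) = 136.9876
P₀ = Σ Dₜ/(1+r)ᵗ + TV_5/(1+r)^5 = 117.7789

€117.78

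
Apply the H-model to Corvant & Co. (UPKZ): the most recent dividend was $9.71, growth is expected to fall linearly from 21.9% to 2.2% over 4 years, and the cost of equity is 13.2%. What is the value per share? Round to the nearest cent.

H-model: P₀ = D₀[(1+g_L) + H(g_S−g_L)]/(r−g_L), with H = 4/2 = 2.
P₀ = 9.71 × [(1+0.022) + 2×(0.219−0.022)] / (0.132−0.022)
   = 9.71 × 1.4160 / 0.11 = 124.9942

$124.99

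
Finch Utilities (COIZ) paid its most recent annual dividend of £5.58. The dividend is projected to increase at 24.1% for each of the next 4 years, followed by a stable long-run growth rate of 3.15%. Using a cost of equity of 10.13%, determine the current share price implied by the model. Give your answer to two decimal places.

£163.31

Two-stage DDM. Project D₁…D_4 at 0.241, terminal growth 0.0315, discount at r = 0.1013.
D_1 = 6.9248
D_2 = 8.5937
D_3 = 10.6647
D_4 = 13.2349
Terminal value at t=4: TV = D_5/(r−g) = 13.6518/(0.1013−0.0315) = 195.5848
P₀ = 6.9248/(1+0.1013)^1 + 8.5937/(1+0.1013)^2 + 10.6647/(1+0.1013)^3 + 13.2349/(1+0.1013)^4 + 195.5848/(1+0.1013)^4 = 163.3119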